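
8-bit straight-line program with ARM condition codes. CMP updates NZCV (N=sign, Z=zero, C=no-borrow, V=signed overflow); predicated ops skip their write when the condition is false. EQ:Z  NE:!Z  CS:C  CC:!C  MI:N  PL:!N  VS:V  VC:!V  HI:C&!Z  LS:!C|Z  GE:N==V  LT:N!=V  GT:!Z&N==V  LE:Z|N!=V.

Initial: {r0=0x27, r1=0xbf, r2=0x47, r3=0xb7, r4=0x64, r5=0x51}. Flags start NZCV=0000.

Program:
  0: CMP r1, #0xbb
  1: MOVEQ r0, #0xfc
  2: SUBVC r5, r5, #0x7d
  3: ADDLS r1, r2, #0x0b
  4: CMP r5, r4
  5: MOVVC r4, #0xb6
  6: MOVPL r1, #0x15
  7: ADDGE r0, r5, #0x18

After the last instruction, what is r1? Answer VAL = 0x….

VAL = 0x15

[0] flags=0010 → (cmp)
[1] flags=0010 EQ?F → skip
[2] flags=0010 VC?T → r5=0xd4
[3] flags=0010 LS?F → skip
[4] flags=0011 → (cmp)
[5] flags=0011 VC?F → skip
[6] flags=0011 PL?T → r1=0x15
[7] flags=0011 GE?F → skip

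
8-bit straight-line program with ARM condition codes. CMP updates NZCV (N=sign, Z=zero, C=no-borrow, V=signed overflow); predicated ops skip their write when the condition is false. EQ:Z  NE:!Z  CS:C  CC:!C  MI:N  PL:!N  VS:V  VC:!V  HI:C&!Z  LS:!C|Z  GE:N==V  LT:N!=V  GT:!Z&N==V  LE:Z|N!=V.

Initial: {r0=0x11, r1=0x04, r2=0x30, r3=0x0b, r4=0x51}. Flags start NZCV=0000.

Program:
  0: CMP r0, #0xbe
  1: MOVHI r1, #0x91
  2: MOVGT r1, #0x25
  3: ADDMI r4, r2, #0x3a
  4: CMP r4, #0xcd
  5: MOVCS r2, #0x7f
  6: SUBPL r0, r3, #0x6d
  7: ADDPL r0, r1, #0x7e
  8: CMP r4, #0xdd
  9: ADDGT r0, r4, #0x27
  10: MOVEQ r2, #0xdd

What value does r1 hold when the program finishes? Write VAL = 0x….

[0] flags=0000 → (cmp)
[1] flags=0000 HI?F → skip
[2] flags=0000 GT?T → r1=0x25
[3] flags=0000 MI?F → skip
[4] flags=1001 → (cmp)
[5] flags=1001 CS?F → skip
[6] flags=1001 PL?F → skip
[7] flags=1001 PL?F → skip
[8] flags=0000 → (cmp)
[9] flags=0000 GT?T → r0=0x78
[10] flags=0000 EQ?F → skip

VAL = 0x25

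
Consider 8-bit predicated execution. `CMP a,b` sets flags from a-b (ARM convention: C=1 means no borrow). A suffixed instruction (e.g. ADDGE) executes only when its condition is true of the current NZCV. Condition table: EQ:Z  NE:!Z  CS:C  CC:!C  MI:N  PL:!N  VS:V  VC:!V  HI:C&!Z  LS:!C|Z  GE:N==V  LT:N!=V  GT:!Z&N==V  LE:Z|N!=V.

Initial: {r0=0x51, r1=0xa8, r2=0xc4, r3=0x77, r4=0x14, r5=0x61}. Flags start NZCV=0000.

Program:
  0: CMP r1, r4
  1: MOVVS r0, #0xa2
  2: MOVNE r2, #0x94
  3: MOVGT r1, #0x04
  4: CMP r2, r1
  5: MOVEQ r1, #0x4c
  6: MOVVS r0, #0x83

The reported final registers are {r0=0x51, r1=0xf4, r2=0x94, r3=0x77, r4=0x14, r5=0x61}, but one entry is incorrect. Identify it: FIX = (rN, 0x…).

0: ✓ CMP  NZCV=1010
1: · MOVVS
2: ✓ MOVNE  r2←0x94
3: · MOVGT
4: ✓ CMP  NZCV=1000
5: · MOVEQ
6: · MOVVS

FIX = (r1, 0xa8)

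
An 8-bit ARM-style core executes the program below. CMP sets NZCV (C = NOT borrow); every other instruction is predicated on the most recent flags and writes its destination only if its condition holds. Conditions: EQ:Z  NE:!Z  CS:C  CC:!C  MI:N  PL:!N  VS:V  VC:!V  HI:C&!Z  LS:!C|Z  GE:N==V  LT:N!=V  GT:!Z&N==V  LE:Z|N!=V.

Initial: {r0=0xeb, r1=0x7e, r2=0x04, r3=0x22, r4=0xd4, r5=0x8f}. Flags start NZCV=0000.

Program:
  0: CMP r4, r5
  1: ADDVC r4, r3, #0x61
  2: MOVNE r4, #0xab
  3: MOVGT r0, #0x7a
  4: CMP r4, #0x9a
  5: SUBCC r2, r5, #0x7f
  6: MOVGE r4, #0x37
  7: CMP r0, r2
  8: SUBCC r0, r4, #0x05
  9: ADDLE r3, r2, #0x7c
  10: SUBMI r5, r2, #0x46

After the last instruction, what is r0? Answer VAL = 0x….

[0] flags=0010 → (cmp)
[1] flags=0010 VC?T → r4=0x83
[2] flags=0010 NE?T → r4=0xab
[3] flags=0010 GT?T → r0=0x7a
[4] flags=0010 → (cmp)
[5] flags=0010 CC?F → skip
[6] flags=0010 GE?T → r4=0x37
[7] flags=0010 → (cmp)
[8] flags=0010 CC?F → skip
[9] flags=0010 LE?F → skip
[10] flags=0010 MI?F → skip

VAL = 0x7a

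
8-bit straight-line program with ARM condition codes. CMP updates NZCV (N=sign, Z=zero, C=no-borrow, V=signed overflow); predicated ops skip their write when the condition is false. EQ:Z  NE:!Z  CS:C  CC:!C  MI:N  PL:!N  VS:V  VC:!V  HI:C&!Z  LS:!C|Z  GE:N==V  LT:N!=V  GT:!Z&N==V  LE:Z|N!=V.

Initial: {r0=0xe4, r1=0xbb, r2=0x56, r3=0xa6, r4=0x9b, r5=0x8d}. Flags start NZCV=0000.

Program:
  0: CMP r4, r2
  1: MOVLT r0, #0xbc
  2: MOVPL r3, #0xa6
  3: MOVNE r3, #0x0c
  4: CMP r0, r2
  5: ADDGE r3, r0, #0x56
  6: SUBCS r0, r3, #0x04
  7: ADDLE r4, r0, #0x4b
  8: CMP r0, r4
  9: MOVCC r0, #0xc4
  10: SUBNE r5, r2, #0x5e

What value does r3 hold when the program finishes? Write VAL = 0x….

[0] flags=0011 → (cmp)
[1] flags=0011 LT?T → r0=0xbc
[2] flags=0011 PL?T → r3=0xa6
[3] flags=0011 NE?T → r3=0x0c
[4] flags=0011 → (cmp)
[5] flags=0011 GE?F → skip
[6] flags=0011 CS?T → r0=0x08
[7] flags=0011 LE?T → r4=0x53
[8] flags=1000 → (cmp)
[9] flags=1000 CC?T → r0=0xc4
[10] flags=1000 NE?T → r5=0xf8

VAL = 0x0c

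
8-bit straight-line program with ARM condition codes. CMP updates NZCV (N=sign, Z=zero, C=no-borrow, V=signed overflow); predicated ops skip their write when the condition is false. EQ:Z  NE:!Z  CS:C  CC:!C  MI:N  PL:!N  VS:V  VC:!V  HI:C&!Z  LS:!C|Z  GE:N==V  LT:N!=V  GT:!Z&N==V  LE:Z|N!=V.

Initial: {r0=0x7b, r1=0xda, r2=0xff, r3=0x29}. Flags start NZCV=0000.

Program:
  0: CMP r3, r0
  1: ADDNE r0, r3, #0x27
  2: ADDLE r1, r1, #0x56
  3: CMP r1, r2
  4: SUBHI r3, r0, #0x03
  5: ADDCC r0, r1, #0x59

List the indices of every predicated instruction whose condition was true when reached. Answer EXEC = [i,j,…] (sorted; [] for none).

EXEC = [1,2,5]

[0] flags=1000 → (cmp)
[1] flags=1000 NE?T → r0=0x50
[2] flags=1000 LE?T → r1=0x30
[3] flags=0000 → (cmp)
[4] flags=0000 HI?F → skip
[5] flags=0000 CC?T → r0=0x89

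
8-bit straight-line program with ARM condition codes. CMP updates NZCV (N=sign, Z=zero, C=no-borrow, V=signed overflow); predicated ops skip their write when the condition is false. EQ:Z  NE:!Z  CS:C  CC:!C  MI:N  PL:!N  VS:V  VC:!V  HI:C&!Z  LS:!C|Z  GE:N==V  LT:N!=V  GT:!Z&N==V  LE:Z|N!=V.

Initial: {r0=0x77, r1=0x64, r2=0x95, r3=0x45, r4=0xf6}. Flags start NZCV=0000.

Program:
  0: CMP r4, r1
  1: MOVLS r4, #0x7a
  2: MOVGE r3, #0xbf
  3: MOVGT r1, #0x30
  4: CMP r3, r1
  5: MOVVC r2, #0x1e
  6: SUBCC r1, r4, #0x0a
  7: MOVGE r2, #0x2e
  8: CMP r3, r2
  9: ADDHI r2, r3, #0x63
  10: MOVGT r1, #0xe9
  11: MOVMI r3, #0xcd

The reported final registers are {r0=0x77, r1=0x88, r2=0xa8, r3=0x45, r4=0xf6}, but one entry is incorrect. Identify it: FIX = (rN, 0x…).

[0] flags=1010 → (cmp)
[1] flags=1010 LS?F → skip
[2] flags=1010 GE?F → skip
[3] flags=1010 GT?F → skip
[4] flags=1000 → (cmp)
[5] flags=1000 VC?T → r2=0x1e
[6] flags=1000 CC?T → r1=0xec
[7] flags=1000 GE?F → skip
[8] flags=0010 → (cmp)
[9] flags=0010 HI?T → r2=0xa8
[10] flags=0010 GT?T → r1=0xe9
[11] flags=0010 MI?F → skip

FIX = (r1, 0xe9)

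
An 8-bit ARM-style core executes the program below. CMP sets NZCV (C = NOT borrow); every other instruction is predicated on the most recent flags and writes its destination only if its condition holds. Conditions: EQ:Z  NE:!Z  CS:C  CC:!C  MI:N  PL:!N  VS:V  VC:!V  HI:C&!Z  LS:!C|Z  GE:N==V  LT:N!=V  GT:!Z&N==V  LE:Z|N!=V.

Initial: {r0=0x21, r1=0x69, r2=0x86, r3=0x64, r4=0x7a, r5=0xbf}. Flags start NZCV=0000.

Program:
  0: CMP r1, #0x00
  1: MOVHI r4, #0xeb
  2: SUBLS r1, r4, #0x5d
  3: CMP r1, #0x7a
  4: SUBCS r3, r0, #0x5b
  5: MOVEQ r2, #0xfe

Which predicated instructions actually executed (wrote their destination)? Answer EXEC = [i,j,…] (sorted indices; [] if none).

EXEC = [1]

[0] flags=0010 → (cmp)
[1] flags=0010 HI?T → r4=0xeb
[2] flags=0010 LS?F → skip
[3] flags=1000 → (cmp)
[4] flags=1000 CS?F → skip
[5] flags=1000 EQ?F → skip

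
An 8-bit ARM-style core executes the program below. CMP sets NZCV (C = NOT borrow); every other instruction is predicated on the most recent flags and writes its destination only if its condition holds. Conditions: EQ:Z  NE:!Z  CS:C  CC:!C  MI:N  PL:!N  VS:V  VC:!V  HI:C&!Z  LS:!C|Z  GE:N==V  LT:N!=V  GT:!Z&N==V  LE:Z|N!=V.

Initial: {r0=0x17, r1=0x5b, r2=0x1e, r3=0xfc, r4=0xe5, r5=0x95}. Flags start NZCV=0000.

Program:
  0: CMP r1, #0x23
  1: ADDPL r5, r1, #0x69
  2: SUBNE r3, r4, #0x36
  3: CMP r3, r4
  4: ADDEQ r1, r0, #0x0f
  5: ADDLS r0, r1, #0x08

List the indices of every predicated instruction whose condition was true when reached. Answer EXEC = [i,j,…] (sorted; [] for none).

EXEC = [1,2,5]

[0] flags=0010 → (cmp)
[1] flags=0010 PL?T → r5=0xc4
[2] flags=0010 NE?T → r3=0xaf
[3] flags=1000 → (cmp)
[4] flags=1000 EQ?F → skip
[5] flags=1000 LS?T → r0=0x63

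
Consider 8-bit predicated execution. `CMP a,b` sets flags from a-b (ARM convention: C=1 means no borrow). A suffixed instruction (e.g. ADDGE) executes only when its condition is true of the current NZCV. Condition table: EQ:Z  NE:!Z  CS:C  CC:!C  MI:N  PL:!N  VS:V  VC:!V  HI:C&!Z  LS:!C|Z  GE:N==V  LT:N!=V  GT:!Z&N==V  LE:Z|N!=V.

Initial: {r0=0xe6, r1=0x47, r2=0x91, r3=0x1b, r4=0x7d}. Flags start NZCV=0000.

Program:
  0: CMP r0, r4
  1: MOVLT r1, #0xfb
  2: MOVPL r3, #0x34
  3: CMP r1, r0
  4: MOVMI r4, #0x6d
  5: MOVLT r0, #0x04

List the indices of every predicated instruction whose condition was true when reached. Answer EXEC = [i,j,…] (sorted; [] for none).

0: ✓ CMP  NZCV=0011
1: ✓ MOVLT  r1←0xfb
2: ✓ MOVPL  r3←0x34
3: ✓ CMP  NZCV=0010
4: · MOVMI
5: · MOVLT

EXEC = [1,2]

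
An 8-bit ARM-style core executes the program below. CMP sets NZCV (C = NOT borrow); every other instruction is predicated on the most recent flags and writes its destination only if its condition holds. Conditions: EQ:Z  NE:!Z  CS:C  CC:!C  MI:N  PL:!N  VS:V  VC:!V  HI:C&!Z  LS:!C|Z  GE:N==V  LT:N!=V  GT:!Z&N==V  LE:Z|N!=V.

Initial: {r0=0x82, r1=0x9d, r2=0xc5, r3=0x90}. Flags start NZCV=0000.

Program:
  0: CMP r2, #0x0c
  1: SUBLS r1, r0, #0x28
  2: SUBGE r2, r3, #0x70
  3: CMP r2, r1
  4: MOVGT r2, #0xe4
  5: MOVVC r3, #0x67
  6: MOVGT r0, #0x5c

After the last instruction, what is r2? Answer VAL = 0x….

VAL = 0xe4

[0] flags=1010 → (cmp)
[1] flags=1010 LS?F → skip
[2] flags=1010 GE?F → skip
[3] flags=0010 → (cmp)
[4] flags=0010 GT?T → r2=0xe4
[5] flags=0010 VC?T → r3=0x67
[6] flags=0010 GT?T → r0=0x5c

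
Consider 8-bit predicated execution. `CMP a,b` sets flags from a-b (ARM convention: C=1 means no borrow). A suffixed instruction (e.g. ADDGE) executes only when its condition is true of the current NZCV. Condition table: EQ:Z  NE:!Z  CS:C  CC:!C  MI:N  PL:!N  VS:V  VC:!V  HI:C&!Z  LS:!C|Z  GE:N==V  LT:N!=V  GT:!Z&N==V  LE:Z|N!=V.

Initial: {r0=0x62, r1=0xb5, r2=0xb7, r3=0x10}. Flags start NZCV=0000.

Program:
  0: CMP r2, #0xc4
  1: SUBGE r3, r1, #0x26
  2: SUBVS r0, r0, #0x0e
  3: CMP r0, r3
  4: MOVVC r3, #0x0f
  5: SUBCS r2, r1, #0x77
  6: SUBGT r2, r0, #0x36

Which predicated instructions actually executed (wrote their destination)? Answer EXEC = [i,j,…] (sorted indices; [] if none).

0: ✓ CMP  NZCV=1000
1: · SUBGE
2: · SUBVS
3: ✓ CMP  NZCV=0010
4: ✓ MOVVC  r3←0x0f
5: ✓ SUBCS  r2←0x3e
6: ✓ SUBGT  r2←0x2c

EXEC = [4,5,6]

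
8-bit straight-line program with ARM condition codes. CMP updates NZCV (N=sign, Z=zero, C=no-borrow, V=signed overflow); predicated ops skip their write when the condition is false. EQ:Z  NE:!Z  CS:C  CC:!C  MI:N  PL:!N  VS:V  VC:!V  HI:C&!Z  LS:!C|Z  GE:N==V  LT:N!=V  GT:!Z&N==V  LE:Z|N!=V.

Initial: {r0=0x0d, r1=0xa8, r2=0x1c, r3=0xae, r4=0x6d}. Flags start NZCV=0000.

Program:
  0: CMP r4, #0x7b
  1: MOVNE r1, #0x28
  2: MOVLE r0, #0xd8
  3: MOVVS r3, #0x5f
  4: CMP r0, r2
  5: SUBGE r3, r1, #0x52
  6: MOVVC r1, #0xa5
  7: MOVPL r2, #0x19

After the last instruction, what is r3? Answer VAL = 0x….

VAL = 0xae

[0] flags=1000 → (cmp)
[1] flags=1000 NE?T → r1=0x28
[2] flags=1000 LE?T → r0=0xd8
[3] flags=1000 VS?F → skip
[4] flags=1010 → (cmp)
[5] flags=1010 GE?F → skip
[6] flags=1010 VC?T → r1=0xa5
[7] flags=1010 PL?F → skip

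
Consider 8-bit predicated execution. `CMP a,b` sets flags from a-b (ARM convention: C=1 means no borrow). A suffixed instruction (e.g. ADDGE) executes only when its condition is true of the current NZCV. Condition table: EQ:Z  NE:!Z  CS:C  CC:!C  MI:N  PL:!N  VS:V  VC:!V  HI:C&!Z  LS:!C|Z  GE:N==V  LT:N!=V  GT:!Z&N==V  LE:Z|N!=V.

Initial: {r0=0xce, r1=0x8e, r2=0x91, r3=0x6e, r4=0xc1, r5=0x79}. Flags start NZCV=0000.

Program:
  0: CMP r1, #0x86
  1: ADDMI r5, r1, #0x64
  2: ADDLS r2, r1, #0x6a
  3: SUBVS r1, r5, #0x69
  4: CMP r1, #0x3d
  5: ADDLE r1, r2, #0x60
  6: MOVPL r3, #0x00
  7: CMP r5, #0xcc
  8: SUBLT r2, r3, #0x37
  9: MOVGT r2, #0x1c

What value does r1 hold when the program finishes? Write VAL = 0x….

[0] flags=0010 → (cmp)
[1] flags=0010 MI?F → skip
[2] flags=0010 LS?F → skip
[3] flags=0010 VS?F → skip
[4] flags=0011 → (cmp)
[5] flags=0011 LE?T → r1=0xf1
[6] flags=0011 PL?T → r3=0x00
[7] flags=1001 → (cmp)
[8] flags=1001 LT?F → skip
[9] flags=1001 GT?T → r2=0x1c

VAL = 0xf1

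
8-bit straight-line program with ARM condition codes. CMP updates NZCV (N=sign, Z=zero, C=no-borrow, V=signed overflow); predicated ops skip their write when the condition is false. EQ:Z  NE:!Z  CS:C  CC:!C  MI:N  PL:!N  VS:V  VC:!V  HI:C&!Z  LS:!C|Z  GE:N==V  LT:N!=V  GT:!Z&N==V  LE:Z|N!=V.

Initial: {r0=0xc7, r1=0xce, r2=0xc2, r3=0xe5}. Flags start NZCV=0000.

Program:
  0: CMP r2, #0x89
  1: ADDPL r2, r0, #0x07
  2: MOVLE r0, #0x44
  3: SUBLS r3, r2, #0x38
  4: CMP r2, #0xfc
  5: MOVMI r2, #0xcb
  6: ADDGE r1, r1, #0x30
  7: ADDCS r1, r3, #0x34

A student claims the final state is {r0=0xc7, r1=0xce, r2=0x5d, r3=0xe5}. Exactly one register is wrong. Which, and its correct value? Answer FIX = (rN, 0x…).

0: ✓ CMP  NZCV=0010
1: ✓ ADDPL  r2←0xce
2: · MOVLE
3: · SUBLS
4: ✓ CMP  NZCV=1000
5: ✓ MOVMI  r2←0xcb
6: · ADDGE
7: · ADDCS

FIX = (r2, 0xcb)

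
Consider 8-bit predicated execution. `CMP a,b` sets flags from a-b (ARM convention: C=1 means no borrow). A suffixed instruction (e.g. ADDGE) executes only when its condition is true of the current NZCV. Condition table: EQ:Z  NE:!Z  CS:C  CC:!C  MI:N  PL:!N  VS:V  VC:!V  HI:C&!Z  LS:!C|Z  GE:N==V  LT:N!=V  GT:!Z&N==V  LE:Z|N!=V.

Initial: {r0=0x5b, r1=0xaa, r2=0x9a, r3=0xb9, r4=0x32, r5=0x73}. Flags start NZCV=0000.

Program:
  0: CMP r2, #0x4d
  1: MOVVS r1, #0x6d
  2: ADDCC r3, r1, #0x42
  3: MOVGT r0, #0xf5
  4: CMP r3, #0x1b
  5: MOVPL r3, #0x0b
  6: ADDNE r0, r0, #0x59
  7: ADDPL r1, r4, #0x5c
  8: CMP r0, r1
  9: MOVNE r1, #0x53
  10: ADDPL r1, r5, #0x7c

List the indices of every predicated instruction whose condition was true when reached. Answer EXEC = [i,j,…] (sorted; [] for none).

EXEC = [1,6,9,10]

0: ✓ CMP  NZCV=0011
1: ✓ MOVVS  r1←0x6d
2: · ADDCC
3: · MOVGT
4: ✓ CMP  NZCV=1010
5: · MOVPL
6: ✓ ADDNE  r0←0xb4
7: · ADDPL
8: ✓ CMP  NZCV=0011
9: ✓ MOVNE  r1←0x53
10: ✓ ADDPL  r1←0xef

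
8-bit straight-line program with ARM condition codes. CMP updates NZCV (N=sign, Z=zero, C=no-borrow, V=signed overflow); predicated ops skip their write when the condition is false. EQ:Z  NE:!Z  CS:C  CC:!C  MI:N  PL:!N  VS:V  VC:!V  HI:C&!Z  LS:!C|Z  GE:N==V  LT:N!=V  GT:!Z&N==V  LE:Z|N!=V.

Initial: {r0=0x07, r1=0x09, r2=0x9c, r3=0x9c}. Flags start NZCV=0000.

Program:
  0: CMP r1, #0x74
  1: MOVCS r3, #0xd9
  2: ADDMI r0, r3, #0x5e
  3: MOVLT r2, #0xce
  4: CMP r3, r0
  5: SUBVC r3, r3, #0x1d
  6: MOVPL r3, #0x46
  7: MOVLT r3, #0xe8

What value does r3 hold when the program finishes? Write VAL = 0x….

VAL = 0xe8

[0] flags=1000 → (cmp)
[1] flags=1000 CS?F → skip
[2] flags=1000 MI?T → r0=0xfa
[3] flags=1000 LT?T → r2=0xce
[4] flags=1000 → (cmp)
[5] flags=1000 VC?T → r3=0x7f
[6] flags=1000 PL?F → skip
[7] flags=1000 LT?T → r3=0xe8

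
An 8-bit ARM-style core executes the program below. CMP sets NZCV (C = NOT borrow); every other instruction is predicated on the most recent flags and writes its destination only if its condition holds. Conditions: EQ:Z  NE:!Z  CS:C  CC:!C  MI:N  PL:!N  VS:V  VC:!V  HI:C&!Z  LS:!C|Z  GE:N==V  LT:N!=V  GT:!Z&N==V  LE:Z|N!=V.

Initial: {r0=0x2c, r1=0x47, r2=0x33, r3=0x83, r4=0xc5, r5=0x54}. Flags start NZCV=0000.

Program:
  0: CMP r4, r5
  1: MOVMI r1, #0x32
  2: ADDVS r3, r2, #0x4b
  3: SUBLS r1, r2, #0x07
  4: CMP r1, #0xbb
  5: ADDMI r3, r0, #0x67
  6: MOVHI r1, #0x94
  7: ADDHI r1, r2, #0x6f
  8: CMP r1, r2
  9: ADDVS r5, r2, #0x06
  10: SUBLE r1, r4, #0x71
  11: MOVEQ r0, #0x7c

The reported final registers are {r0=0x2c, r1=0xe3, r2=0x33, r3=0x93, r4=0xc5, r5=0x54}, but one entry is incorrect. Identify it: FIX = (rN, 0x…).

FIX = (r1, 0x47)

0: ✓ CMP  NZCV=0011
1: · MOVMI
2: ✓ ADDVS  r3←0x7e
3: · SUBLS
4: ✓ CMP  NZCV=1001
5: ✓ ADDMI  r3←0x93
6: · MOVHI
7: · ADDHI
8: ✓ CMP  NZCV=0010
9: · ADDVS
10: · SUBLE
11: · MOVEQ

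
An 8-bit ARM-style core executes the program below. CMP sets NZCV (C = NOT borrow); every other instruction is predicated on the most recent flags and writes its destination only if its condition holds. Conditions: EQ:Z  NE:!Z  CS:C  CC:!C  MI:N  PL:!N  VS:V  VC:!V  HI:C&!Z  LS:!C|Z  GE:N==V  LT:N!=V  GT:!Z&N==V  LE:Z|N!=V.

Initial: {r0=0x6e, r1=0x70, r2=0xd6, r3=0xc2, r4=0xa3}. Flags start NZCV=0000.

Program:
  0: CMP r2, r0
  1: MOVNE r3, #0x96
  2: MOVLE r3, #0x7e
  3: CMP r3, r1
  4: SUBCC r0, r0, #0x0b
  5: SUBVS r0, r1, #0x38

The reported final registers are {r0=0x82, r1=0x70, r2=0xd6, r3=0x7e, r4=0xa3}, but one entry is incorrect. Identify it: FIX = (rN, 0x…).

0: ✓ CMP  NZCV=0011
1: ✓ MOVNE  r3←0x96
2: ✓ MOVLE  r3←0x7e
3: ✓ CMP  NZCV=0010
4: · SUBCC
5: · SUBVS

FIX = (r0, 0x6e)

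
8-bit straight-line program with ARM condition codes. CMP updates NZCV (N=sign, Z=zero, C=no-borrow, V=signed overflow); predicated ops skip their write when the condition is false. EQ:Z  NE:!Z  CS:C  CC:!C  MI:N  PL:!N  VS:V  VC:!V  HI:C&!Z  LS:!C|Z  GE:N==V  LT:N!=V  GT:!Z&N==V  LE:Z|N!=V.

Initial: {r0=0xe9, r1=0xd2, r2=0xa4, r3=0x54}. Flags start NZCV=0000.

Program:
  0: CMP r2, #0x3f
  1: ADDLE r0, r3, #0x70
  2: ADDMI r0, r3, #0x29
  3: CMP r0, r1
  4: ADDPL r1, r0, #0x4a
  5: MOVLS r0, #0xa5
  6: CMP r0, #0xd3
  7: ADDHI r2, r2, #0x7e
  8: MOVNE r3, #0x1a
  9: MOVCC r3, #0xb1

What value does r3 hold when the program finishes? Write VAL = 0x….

0: ✓ CMP  NZCV=0011
1: ✓ ADDLE  r0←0xc4
2: · ADDMI
3: ✓ CMP  NZCV=1000
4: · ADDPL
5: ✓ MOVLS  r0←0xa5
6: ✓ CMP  NZCV=1000
7: · ADDHI
8: ✓ MOVNE  r3←0x1a
9: ✓ MOVCC  r3←0xb1

VAL = 0xb1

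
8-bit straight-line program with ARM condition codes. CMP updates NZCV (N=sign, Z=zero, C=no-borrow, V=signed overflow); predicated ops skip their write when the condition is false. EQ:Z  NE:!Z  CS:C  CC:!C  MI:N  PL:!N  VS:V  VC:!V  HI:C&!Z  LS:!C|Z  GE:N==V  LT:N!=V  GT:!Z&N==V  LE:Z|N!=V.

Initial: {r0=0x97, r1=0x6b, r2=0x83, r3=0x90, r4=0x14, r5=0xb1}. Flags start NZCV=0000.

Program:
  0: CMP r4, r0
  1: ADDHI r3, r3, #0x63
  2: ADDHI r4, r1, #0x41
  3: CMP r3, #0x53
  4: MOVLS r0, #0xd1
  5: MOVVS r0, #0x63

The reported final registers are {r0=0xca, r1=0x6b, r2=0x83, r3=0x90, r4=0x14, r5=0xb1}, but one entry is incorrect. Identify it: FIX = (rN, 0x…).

FIX = (r0, 0x63)

[0] flags=0000 → (cmp)
[1] flags=0000 HI?F → skip
[2] flags=0000 HI?F → skip
[3] flags=0011 → (cmp)
[4] flags=0011 LS?F → skip
[5] flags=0011 VS?T → r0=0x63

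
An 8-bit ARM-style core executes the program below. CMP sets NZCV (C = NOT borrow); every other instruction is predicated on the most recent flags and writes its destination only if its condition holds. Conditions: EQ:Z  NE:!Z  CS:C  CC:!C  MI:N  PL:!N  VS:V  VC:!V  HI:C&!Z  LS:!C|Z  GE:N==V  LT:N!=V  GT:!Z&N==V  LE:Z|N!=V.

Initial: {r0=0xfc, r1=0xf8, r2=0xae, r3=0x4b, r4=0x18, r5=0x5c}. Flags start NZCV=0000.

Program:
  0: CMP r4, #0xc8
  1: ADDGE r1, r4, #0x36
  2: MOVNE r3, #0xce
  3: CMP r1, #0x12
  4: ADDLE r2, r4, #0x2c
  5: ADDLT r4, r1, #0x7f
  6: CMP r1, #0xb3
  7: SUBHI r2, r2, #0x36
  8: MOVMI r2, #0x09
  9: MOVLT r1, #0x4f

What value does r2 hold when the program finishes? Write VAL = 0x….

[0] flags=0000 → (cmp)
[1] flags=0000 GE?T → r1=0x4e
[2] flags=0000 NE?T → r3=0xce
[3] flags=0010 → (cmp)
[4] flags=0010 LE?F → skip
[5] flags=0010 LT?F → skip
[6] flags=1001 → (cmp)
[7] flags=1001 HI?F → skip
[8] flags=1001 MI?T → r2=0x09
[9] flags=1001 LT?F → skip

VAL = 0x09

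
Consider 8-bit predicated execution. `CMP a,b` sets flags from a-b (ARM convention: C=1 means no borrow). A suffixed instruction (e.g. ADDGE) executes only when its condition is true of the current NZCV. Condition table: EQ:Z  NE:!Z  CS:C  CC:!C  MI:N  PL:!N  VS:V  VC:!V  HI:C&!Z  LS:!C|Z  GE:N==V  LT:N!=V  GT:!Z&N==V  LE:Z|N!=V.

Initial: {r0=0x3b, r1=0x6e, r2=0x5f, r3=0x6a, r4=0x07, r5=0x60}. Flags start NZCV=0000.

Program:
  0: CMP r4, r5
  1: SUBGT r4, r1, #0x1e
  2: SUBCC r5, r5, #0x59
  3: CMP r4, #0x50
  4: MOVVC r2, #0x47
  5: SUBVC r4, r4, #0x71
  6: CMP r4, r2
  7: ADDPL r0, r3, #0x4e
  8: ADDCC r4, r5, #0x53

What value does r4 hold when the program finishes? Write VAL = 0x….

0: ✓ CMP  NZCV=1000
1: · SUBGT
2: ✓ SUBCC  r5←0x07
3: ✓ CMP  NZCV=1000
4: ✓ MOVVC  r2←0x47
5: ✓ SUBVC  r4←0x96
6: ✓ CMP  NZCV=0011
7: ✓ ADDPL  r0←0xb8
8: · ADDCC

VAL = 0x96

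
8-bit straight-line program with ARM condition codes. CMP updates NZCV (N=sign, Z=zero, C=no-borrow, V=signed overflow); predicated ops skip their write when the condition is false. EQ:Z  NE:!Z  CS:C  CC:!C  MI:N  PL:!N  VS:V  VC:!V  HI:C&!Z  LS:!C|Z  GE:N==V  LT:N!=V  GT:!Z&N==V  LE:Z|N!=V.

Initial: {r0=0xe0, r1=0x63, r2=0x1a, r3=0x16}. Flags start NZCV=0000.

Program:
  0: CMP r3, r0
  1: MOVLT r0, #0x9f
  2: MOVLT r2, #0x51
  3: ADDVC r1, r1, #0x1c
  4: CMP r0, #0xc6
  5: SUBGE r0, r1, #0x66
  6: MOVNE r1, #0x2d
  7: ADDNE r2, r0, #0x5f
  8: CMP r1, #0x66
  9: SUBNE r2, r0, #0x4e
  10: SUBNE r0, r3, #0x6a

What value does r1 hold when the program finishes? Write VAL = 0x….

VAL = 0x2d

0: ✓ CMP  NZCV=0000
1: · MOVLT
2: · MOVLT
3: ✓ ADDVC  r1←0x7f
4: ✓ CMP  NZCV=0010
5: ✓ SUBGE  r0←0x19
6: ✓ MOVNE  r1←0x2d
7: ✓ ADDNE  r2←0x78
8: ✓ CMP  NZCV=1000
9: ✓ SUBNE  r2←0xcb
10: ✓ SUBNE  r0←0xac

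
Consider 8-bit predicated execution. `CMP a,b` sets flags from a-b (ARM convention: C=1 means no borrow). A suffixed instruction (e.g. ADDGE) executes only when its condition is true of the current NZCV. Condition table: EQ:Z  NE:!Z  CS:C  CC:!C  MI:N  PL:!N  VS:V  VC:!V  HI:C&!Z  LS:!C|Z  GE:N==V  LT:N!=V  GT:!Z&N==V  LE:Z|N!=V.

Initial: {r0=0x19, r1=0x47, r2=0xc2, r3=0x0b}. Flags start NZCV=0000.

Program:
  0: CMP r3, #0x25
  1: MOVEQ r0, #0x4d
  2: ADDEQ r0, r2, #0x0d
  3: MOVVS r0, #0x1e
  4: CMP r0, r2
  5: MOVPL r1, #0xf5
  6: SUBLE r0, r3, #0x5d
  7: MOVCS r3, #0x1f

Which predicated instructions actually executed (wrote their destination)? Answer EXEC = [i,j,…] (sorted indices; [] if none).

EXEC = [5]

[0] flags=1000 → (cmp)
[1] flags=1000 EQ?F → skip
[2] flags=1000 EQ?F → skip
[3] flags=1000 VS?F → skip
[4] flags=0000 → (cmp)
[5] flags=0000 PL?T → r1=0xf5
[6] flags=0000 LE?F → skip
[7] flags=0000 CS?F → skip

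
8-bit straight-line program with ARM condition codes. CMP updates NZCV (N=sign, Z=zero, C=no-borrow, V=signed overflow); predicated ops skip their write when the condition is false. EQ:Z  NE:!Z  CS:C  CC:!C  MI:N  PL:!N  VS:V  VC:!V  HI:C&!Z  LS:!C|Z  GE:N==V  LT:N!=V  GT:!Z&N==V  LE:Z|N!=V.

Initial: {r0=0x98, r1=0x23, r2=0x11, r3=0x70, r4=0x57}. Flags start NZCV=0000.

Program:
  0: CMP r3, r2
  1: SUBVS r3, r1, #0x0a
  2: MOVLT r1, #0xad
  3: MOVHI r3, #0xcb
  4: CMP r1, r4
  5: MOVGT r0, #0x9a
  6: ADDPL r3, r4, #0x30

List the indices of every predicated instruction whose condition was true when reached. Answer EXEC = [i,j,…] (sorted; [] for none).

EXEC = [3]

[0] flags=0010 → (cmp)
[1] flags=0010 VS?F → skip
[2] flags=0010 LT?F → skip
[3] flags=0010 HI?T → r3=0xcb
[4] flags=1000 → (cmp)
[5] flags=1000 GT?F → skip
[6] flags=1000 PL?F → skip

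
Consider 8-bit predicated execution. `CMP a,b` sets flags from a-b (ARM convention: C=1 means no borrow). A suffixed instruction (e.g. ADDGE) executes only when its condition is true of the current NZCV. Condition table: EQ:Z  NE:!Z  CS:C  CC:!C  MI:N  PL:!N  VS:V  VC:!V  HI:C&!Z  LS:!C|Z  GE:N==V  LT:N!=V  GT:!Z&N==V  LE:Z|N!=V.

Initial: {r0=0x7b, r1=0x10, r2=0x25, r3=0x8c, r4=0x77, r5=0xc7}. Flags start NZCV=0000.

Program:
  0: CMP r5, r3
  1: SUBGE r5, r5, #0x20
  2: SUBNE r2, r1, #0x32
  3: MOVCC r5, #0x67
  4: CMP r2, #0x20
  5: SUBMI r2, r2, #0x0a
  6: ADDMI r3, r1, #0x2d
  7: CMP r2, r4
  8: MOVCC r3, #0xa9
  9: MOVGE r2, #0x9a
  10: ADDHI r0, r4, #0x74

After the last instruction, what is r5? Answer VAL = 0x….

VAL = 0xa7

[0] flags=0010 → (cmp)
[1] flags=0010 GE?T → r5=0xa7
[2] flags=0010 NE?T → r2=0xde
[3] flags=0010 CC?F → skip
[4] flags=1010 → (cmp)
[5] flags=1010 MI?T → r2=0xd4
[6] flags=1010 MI?T → r3=0x3d
[7] flags=0011 → (cmp)
[8] flags=0011 CC?F → skip
[9] flags=0011 GE?F → skip
[10] flags=0011 HI?T → r0=0xeb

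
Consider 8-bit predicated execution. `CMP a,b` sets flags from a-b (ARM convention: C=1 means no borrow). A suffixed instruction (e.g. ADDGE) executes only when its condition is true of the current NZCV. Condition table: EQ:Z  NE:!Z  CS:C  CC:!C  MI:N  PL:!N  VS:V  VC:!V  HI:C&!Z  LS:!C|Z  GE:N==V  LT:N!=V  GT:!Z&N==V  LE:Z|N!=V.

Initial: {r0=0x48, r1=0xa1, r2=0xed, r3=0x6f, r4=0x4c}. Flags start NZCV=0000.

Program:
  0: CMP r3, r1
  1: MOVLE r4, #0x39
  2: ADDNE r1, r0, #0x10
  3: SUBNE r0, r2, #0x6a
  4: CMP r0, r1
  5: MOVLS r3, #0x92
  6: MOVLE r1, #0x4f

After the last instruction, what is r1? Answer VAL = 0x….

0: ✓ CMP  NZCV=1001
1: · MOVLE
2: ✓ ADDNE  r1←0x58
3: ✓ SUBNE  r0←0x83
4: ✓ CMP  NZCV=0011
5: · MOVLS
6: ✓ MOVLE  r1←0x4f

VAL = 0x4f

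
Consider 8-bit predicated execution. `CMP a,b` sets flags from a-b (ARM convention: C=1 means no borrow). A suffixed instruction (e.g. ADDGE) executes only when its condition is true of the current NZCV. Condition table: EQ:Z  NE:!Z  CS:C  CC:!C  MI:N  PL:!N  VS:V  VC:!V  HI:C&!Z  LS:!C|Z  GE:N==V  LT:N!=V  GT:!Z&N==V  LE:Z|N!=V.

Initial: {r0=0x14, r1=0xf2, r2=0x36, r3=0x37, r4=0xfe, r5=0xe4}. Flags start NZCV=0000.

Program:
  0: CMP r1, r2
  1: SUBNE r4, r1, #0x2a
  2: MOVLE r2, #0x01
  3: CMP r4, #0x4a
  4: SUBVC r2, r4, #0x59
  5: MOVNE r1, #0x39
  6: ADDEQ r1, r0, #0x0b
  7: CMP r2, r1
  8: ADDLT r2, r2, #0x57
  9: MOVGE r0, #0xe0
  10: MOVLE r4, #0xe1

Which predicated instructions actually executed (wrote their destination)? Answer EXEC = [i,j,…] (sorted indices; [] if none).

EXEC = [1,2,5,8,10]

0: ✓ CMP  NZCV=1010
1: ✓ SUBNE  r4←0xc8
2: ✓ MOVLE  r2←0x01
3: ✓ CMP  NZCV=0011
4: · SUBVC
5: ✓ MOVNE  r1←0x39
6: · ADDEQ
7: ✓ CMP  NZCV=1000
8: ✓ ADDLT  r2←0x58
9: · MOVGE
10: ✓ MOVLE  r4←0xe1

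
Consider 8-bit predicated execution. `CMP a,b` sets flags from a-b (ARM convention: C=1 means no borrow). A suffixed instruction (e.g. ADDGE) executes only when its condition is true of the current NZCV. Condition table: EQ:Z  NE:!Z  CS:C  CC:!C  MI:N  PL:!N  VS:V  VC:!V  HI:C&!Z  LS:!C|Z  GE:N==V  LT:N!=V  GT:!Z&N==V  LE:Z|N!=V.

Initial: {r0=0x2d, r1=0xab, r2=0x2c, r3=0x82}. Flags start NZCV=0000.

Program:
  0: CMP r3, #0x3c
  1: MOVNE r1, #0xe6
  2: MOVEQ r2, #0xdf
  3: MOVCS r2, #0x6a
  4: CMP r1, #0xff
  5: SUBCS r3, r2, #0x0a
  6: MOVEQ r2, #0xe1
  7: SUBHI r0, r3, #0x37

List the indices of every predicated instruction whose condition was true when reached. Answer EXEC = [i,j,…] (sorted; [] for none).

EXEC = [1,3]

[0] flags=0011 → (cmp)
[1] flags=0011 NE?T → r1=0xe6
[2] flags=0011 EQ?F → skip
[3] flags=0011 CS?T → r2=0x6a
[4] flags=1000 → (cmp)
[5] flags=1000 CS?F → skip
[6] flags=1000 EQ?F → skip
[7] flags=1000 HI?F → skip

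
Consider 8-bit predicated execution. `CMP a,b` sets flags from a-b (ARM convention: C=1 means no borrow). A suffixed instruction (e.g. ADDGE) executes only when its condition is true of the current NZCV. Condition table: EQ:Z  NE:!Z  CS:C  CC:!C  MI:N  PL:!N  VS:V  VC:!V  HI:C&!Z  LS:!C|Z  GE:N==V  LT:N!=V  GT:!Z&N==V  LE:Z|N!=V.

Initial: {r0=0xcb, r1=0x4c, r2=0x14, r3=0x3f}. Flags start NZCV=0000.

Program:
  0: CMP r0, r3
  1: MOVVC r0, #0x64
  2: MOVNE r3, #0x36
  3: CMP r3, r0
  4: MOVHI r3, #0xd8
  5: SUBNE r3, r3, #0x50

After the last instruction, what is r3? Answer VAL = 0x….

0: ✓ CMP  NZCV=1010
1: ✓ MOVVC  r0←0x64
2: ✓ MOVNE  r3←0x36
3: ✓ CMP  NZCV=1000
4: · MOVHI
5: ✓ SUBNE  r3←0xe6

VAL = 0xe6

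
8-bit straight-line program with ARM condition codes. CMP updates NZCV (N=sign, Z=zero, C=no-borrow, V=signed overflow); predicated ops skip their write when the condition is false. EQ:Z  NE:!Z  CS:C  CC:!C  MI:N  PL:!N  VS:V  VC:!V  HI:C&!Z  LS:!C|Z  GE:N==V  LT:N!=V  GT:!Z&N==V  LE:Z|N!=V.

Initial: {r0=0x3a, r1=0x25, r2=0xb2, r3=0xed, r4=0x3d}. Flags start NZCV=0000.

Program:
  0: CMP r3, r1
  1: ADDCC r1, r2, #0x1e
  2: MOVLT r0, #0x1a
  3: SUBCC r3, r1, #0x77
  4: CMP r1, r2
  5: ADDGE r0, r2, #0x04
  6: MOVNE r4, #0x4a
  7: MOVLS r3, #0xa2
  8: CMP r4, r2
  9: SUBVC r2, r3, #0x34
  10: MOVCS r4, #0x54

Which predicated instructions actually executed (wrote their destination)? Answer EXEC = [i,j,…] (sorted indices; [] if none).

EXEC = [2,5,6,7]

0: ✓ CMP  NZCV=1010
1: · ADDCC
2: ✓ MOVLT  r0←0x1a
3: · SUBCC
4: ✓ CMP  NZCV=0000
5: ✓ ADDGE  r0←0xb6
6: ✓ MOVNE  r4←0x4a
7: ✓ MOVLS  r3←0xa2
8: ✓ CMP  NZCV=1001
9: · SUBVC
10: · MOVCS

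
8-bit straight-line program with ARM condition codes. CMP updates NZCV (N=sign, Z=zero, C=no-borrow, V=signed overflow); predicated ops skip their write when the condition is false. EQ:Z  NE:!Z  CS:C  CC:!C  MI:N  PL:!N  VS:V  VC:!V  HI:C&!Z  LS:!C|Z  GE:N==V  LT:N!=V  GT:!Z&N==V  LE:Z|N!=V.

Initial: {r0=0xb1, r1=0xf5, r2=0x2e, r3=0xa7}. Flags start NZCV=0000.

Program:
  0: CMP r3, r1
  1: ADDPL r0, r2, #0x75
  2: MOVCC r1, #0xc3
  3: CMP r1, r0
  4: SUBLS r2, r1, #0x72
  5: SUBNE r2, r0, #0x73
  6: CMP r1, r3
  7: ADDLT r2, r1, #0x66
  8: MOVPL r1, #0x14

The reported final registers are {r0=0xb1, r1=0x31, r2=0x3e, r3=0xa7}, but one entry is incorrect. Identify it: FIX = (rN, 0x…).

FIX = (r1, 0x14)

[0] flags=1000 → (cmp)
[1] flags=1000 PL?F → skip
[2] flags=1000 CC?T → r1=0xc3
[3] flags=0010 → (cmp)
[4] flags=0010 LS?F → skip
[5] flags=0010 NE?T → r2=0x3e
[6] flags=0010 → (cmp)
[7] flags=0010 LT?F → skip
[8] flags=0010 PL?T → r1=0x14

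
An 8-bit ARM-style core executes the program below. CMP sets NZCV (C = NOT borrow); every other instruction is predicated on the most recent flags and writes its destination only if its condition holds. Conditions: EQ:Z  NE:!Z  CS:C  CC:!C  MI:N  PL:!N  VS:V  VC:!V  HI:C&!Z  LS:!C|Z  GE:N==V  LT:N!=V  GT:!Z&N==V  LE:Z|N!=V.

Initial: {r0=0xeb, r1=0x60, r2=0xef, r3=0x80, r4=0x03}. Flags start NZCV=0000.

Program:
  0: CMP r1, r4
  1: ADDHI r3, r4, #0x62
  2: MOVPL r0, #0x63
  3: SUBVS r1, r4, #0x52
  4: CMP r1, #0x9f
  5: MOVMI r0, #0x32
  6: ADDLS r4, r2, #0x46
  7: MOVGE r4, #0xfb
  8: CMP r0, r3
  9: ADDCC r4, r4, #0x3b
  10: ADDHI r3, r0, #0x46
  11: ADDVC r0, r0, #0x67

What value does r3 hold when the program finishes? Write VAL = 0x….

[0] flags=0010 → (cmp)
[1] flags=0010 HI?T → r3=0x65
[2] flags=0010 PL?T → r0=0x63
[3] flags=0010 VS?F → skip
[4] flags=1001 → (cmp)
[5] flags=1001 MI?T → r0=0x32
[6] flags=1001 LS?T → r4=0x35
[7] flags=1001 GE?T → r4=0xfb
[8] flags=1000 → (cmp)
[9] flags=1000 CC?T → r4=0x36
[10] flags=1000 HI?F → skip
[11] flags=1000 VC?T → r0=0x99

VAL = 0x65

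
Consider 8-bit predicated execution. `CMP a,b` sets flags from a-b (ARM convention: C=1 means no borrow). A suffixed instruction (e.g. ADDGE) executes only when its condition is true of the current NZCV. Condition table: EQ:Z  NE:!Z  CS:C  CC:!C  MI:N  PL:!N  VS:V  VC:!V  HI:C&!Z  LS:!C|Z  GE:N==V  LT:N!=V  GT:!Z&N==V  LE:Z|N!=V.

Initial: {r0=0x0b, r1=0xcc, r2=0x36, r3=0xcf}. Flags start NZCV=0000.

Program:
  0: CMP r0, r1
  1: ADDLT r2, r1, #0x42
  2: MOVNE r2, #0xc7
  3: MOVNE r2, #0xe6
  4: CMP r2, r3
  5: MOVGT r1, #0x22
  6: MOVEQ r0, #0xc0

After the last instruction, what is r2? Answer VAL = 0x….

[0] flags=0000 → (cmp)
[1] flags=0000 LT?F → skip
[2] flags=0000 NE?T → r2=0xc7
[3] flags=0000 NE?T → r2=0xe6
[4] flags=0010 → (cmp)
[5] flags=0010 GT?T → r1=0x22
[6] flags=0010 EQ?F → skip

VAL = 0xe6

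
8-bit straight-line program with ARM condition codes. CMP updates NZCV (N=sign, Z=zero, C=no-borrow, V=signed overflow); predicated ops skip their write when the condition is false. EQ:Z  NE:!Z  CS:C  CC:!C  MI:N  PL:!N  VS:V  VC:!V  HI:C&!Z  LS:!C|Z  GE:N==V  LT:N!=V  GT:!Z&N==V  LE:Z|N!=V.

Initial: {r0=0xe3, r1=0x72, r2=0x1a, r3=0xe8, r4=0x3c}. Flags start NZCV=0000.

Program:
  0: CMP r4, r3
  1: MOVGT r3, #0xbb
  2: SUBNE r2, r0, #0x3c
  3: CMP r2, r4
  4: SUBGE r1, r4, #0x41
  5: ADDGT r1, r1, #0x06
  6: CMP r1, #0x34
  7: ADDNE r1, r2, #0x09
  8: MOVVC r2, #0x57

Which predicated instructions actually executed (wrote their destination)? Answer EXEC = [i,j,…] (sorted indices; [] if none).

EXEC = [1,2,7,8]

[0] flags=0000 → (cmp)
[1] flags=0000 GT?T → r3=0xbb
[2] flags=0000 NE?T → r2=0xa7
[3] flags=0011 → (cmp)
[4] flags=0011 GE?F → skip
[5] flags=0011 GT?F → skip
[6] flags=0010 → (cmp)
[7] flags=0010 NE?T → r1=0xb0
[8] flags=0010 VC?T → r2=0x57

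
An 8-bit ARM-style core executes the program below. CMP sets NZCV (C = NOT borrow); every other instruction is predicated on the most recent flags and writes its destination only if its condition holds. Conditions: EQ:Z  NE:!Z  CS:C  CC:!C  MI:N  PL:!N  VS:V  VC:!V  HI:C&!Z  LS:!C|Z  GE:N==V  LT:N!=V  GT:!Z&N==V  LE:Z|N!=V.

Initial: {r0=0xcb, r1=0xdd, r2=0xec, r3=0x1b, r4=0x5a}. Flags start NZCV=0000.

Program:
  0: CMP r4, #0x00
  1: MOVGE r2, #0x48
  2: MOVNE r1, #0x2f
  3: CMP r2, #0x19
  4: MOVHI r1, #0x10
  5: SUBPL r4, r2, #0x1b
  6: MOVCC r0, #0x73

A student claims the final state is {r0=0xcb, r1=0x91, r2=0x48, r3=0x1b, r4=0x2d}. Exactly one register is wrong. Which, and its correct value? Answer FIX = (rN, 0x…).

FIX = (r1, 0x10)

0: ✓ CMP  NZCV=0010
1: ✓ MOVGE  r2←0x48
2: ✓ MOVNE  r1←0x2f
3: ✓ CMP  NZCV=0010
4: ✓ MOVHI  r1←0x10
5: ✓ SUBPL  r4←0x2d
6: · MOVCC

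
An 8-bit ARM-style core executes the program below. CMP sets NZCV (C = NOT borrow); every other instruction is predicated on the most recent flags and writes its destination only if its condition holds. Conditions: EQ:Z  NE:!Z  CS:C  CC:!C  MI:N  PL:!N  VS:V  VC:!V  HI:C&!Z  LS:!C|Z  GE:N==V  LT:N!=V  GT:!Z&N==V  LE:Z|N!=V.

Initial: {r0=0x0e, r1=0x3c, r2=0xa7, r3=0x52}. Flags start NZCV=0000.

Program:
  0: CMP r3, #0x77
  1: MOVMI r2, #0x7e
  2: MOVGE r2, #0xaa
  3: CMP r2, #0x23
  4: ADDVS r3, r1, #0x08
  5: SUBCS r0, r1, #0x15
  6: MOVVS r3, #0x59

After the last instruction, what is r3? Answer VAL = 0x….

[0] flags=1000 → (cmp)
[1] flags=1000 MI?T → r2=0x7e
[2] flags=1000 GE?F → skip
[3] flags=0010 → (cmp)
[4] flags=0010 VS?F → skip
[5] flags=0010 CS?T → r0=0x27
[6] flags=0010 VS?F → skip

VAL = 0x52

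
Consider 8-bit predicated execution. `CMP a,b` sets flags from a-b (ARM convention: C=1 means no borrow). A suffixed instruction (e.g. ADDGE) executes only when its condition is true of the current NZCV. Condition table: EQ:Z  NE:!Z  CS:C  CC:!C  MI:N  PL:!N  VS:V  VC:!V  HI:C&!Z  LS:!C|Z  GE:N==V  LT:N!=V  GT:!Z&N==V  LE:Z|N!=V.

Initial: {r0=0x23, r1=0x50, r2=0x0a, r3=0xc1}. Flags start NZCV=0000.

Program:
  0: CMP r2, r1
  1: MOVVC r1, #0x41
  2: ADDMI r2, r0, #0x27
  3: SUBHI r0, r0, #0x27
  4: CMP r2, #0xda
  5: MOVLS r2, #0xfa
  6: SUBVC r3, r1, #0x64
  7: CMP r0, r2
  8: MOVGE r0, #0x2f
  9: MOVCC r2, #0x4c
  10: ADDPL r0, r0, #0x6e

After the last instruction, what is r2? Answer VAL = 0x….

0: ✓ CMP  NZCV=1000
1: ✓ MOVVC  r1←0x41
2: ✓ ADDMI  r2←0x4a
3: · SUBHI
4: ✓ CMP  NZCV=0000
5: ✓ MOVLS  r2←0xfa
6: ✓ SUBVC  r3←0xdd
7: ✓ CMP  NZCV=0000
8: ✓ MOVGE  r0←0x2f
9: ✓ MOVCC  r2←0x4c
10: ✓ ADDPL  r0←0x9d

VAL = 0x4c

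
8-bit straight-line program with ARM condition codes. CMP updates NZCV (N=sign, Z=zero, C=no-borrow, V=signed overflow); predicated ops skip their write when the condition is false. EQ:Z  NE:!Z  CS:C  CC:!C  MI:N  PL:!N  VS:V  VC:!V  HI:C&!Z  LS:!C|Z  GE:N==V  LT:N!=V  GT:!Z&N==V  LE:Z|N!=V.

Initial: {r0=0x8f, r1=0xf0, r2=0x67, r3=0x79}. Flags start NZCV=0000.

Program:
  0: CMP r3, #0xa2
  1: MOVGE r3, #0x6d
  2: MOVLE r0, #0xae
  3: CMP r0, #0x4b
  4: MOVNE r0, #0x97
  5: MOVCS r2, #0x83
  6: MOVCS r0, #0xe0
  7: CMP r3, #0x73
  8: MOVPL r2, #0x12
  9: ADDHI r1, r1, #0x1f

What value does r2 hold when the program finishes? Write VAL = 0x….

VAL = 0x83

[0] flags=1001 → (cmp)
[1] flags=1001 GE?T → r3=0x6d
[2] flags=1001 LE?F → skip
[3] flags=0011 → (cmp)
[4] flags=0011 NE?T → r0=0x97
[5] flags=0011 CS?T → r2=0x83
[6] flags=0011 CS?T → r0=0xe0
[7] flags=1000 → (cmp)
[8] flags=1000 PL?F → skip
[9] flags=1000 HI?F → skip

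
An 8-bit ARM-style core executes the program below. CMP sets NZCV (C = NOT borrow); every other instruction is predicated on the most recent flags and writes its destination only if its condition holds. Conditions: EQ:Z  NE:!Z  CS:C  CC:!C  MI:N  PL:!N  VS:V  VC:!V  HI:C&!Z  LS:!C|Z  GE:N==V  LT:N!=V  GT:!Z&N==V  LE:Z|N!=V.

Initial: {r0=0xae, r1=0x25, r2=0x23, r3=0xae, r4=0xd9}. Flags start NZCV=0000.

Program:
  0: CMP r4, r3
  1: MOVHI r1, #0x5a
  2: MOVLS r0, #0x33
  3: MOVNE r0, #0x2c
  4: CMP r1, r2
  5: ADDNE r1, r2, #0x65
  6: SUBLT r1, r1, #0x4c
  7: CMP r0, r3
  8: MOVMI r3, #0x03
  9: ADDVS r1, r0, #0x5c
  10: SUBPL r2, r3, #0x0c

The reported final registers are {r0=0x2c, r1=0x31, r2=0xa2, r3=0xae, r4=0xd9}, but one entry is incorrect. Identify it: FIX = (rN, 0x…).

[0] flags=0010 → (cmp)
[1] flags=0010 HI?T → r1=0x5a
[2] flags=0010 LS?F → skip
[3] flags=0010 NE?T → r0=0x2c
[4] flags=0010 → (cmp)
[5] flags=0010 NE?T → r1=0x88
[6] flags=0010 LT?F → skip
[7] flags=0000 → (cmp)
[8] flags=0000 MI?F → skip
[9] flags=0000 VS?F → skip
[10] flags=0000 PL?T → r2=0xa2

FIX = (r1, 0x88)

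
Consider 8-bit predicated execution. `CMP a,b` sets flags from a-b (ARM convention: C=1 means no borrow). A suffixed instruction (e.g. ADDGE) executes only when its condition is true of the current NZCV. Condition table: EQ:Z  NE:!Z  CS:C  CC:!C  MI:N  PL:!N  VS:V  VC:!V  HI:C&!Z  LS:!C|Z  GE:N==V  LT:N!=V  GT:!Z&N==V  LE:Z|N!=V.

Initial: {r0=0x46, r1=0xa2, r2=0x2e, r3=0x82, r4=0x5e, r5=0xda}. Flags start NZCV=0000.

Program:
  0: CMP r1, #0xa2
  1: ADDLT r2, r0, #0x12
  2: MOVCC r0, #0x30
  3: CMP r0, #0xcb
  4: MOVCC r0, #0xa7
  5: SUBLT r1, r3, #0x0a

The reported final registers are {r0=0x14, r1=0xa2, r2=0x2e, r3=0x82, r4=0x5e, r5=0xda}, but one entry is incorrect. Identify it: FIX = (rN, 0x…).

FIX = (r0, 0xa7)

0: ✓ CMP  NZCV=0110
1: · ADDLT
2: · MOVCC
3: ✓ CMP  NZCV=0000
4: ✓ MOVCC  r0←0xa7
5: · SUBLT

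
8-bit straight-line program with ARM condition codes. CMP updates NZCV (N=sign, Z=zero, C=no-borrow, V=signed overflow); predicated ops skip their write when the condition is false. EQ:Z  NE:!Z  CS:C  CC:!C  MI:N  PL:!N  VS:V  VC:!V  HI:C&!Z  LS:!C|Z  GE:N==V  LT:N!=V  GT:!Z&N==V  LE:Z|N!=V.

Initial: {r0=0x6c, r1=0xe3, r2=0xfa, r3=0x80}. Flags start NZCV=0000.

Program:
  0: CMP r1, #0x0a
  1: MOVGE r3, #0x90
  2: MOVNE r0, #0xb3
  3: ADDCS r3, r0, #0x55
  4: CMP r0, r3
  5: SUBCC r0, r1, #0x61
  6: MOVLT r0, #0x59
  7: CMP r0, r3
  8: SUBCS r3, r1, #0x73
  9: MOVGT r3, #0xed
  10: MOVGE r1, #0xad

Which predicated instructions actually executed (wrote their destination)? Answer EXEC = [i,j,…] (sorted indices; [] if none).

EXEC = [2,3,6,8,9,10]

0: ✓ CMP  NZCV=1010
1: · MOVGE
2: ✓ MOVNE  r0←0xb3
3: ✓ ADDCS  r3←0x08
4: ✓ CMP  NZCV=1010
5: · SUBCC
6: ✓ MOVLT  r0←0x59
7: ✓ CMP  NZCV=0010
8: ✓ SUBCS  r3←0x70
9: ✓ MOVGT  r3←0xed
10: ✓ MOVGE  r1←0xad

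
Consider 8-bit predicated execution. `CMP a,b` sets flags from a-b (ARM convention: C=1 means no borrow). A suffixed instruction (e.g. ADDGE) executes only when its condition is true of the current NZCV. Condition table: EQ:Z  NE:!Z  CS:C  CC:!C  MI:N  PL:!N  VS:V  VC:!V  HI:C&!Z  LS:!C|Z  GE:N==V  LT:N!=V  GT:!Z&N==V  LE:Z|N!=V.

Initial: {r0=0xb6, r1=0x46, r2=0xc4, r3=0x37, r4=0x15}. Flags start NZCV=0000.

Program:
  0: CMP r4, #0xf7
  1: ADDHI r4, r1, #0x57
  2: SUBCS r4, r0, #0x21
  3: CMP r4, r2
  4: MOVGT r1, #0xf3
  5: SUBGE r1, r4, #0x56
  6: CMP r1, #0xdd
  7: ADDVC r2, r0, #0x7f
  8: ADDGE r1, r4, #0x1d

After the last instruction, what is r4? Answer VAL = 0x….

VAL = 0x15

0: ✓ CMP  NZCV=0000
1: · ADDHI
2: · SUBCS
3: ✓ CMP  NZCV=0000
4: ✓ MOVGT  r1←0xf3
5: ✓ SUBGE  r1←0xbf
6: ✓ CMP  NZCV=1000
7: ✓ ADDVC  r2←0x35
8: · ADDGE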